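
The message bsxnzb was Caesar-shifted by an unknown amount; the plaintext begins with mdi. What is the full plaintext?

From the crib: b(1)−m(12)=-11≡15, so the shift is 15.
Subtract 15 from each ciphertext letter:
b(1): 1−15=-14≡12 → m
s(18): 18−15=3 → d
x(23): 23−15=8 → i
n(13): 13−15=-2≡24 → y
z(25): 25−15=10 → k
b(1): 1−15=-14≡12 → m

mdiykm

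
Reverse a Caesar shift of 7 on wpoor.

pihhk

w(22): 22−7=15 → p
p(15): 15−7=8 → i
o(14): 14−7=7 → h
o(14): 14−7=7 → h
r(17): 17−7=10 → k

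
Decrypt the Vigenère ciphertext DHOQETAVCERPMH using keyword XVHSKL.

Repeat the key across the ciphertext: XVHSKLXVHSKLXV
D(3)−X(23): -20≡6 → G
H(7)−V(21): -14≡12 → M
O(14)−H(7): 7 → H
Q(16)−S(18): -2≡24 → Y
E(4)−K(10): -6≡20 → U
T(19)−L(11): 8 → I
A(0)−X(23): -23≡3 → D
V(21)−V(21): 0 → A
C(2)−H(7): -5≡21 → V
E(4)−S(18): -14≡12 → M
R(17)−K(10): 7 → H
P(15)−L(11): 4 → E
M(12)−X(23): -11≡15 → P
H(7)−V(21): -14≡12 → M

GMHYUIDAVMHEPM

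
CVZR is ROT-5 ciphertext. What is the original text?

XQUM

C(2): 2−5=-3≡23 → X
V(21): 21−5=16 → Q
Z(25): 25−5=20 → U
R(17): 17−5=12 → M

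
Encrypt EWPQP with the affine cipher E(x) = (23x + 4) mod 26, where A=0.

E(4): 23·4+4=96≡18 → S
W(22): 23·22+4=510≡16 → Q
P(15): 23·15+4=349≡11 → L
Q(16): 23·16+4=372≡8 → I
P(15): 23·15+4=349≡11 → L

SQLIL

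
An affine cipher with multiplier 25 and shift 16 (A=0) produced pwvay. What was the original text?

buvqs

The inverse of 25 mod 26 is 25, since 25·25=625≡1. Apply D(y)=25·(y−16) mod 26:
p(15): 25·(15−16)=-25≡1 → b
w(22): 25·(22−16)=150≡20 → u
v(21): 25·(21−16)=125≡21 → v
a(0): 25·(0−16)=-400≡16 → q
y(24): 25·(24−16)=200≡18 → s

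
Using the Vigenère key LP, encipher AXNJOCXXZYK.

LMYYZRIMKNV

Repeat the key across the message: LPLPLPLPLPL
A(0)+L(11): 11 → L
X(23)+P(15): 38≡12 → M
N(13)+L(11): 24 → Y
J(9)+P(15): 24 → Y
O(14)+L(11): 25 → Z
C(2)+P(15): 17 → R
X(23)+L(11): 34≡8 → I
X(23)+P(15): 38≡12 → M
Z(25)+L(11): 36≡10 → K
Y(24)+P(15): 39≡13 → N
K(10)+L(11): 21 → V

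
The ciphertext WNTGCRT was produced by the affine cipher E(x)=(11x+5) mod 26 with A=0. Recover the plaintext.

The inverse of 11 mod 26 is 19, since 11·19=209≡1. Apply D(y)=19·(y−5) mod 26:
W(22): 19·(22−5)=323≡11 → L
N(13): 19·(13−5)=152≡22 → W
T(19): 19·(19−5)=266≡6 → G
G(6): 19·(6−5)=19 → T
C(2): 19·(2−5)=-57≡21 → V
R(17): 19·(17−5)=228≡20 → U
T(19): 19·(19−5)=266≡6 → G

LWGTVUG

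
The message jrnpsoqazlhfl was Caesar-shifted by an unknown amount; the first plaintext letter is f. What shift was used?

4

From the crib: j(9)−f(5)=4, so the shift is 4.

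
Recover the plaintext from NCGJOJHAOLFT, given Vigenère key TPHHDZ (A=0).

UNZCLKOLHECU

Repeat the key across the ciphertext: TPHHDZTPHHDZ
N(13)−T(19): -6≡20 → U
C(2)−P(15): -13≡13 → N
G(6)−H(7): -1≡25 → Z
J(9)−H(7): 2 → C
O(14)−D(3): 11 → L
J(9)−Z(25): -16≡10 → K
H(7)−T(19): -12≡14 → O
A(0)−P(15): -15≡11 → L
O(14)−H(7): 7 → H
L(11)−H(7): 4 → E
F(5)−D(3): 2 → C
T(19)−Z(25): -6≡20 → U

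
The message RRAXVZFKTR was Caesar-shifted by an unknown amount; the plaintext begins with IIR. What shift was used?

From the crib: R(17)−I(8)=9, so the shift is 9.

9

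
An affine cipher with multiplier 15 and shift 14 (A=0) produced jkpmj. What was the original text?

ryhmr

The inverse of 15 mod 26 is 7, since 15·7=105≡1. Apply D(y)=7·(y−14) mod 26:
j(9): 7·(9−14)=-35≡17 → r
k(10): 7·(10−14)=-28≡24 → y
p(15): 7·(15−14)=7 → h
m(12): 7·(12−14)=-14≡12 → m
j(9): 7·(9−14)=-35≡17 → r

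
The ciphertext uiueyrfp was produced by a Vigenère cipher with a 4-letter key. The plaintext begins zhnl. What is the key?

vbht

Subtract each crib letter from the matching ciphertext letter (mod 26):
u(20)−z(25)=-5≡21 → v
i(8)−h(7)=1 → b
u(20)−n(13)=7 → h
e(4)−l(11)=-7≡19 → t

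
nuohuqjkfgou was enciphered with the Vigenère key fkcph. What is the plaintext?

Repeat the key across the ciphertext: fkcphfkcphfk
n(13)−f(5): 8 → i
u(20)−k(10): 10 → k
o(14)−c(2): 12 → m
h(7)−p(15): -8≡18 → s
u(20)−h(7): 13 → n
q(16)−f(5): 11 → l
j(9)−k(10): -1≡25 → z
k(10)−c(2): 8 → i
f(5)−p(15): -10≡16 → q
g(6)−h(7): -1≡25 → z
o(14)−f(5): 9 → j
u(20)−k(10): 10 → k

ikmsnlziqzjk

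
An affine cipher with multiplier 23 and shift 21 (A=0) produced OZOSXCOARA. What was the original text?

The inverse of 23 mod 26 is 17, since 23·17=391≡1. Apply D(y)=17·(y−21) mod 26:
O(14): 17·(14−21)=-119≡11 → L
Z(25): 17·(25−21)=68≡16 → Q
O(14): 17·(14−21)=-119≡11 → L
S(18): 17·(18−21)=-51≡1 → B
X(23): 17·(23−21)=34≡8 → I
C(2): 17·(2−21)=-323≡15 → P
O(14): 17·(14−21)=-119≡11 → L
A(0): 17·(0−21)=-357≡7 → H
R(17): 17·(17−21)=-68≡10 → K
A(0): 17·(0−21)=-357≡7 → H

LQLBIPLHKH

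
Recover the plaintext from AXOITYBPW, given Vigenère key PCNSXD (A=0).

LVBQWVMNJ

Repeat the key across the ciphertext: PCNSXDPCN
A(0)−P(15): -15≡11 → L
X(23)−C(2): 21 → V
O(14)−N(13): 1 → B
I(8)−S(18): -10≡16 → Q
T(19)−X(23): -4≡22 → W
Y(24)−D(3): 21 → V
B(1)−P(15): -14≡12 → M
P(15)−C(2): 13 → N
W(22)−N(13): 9 → J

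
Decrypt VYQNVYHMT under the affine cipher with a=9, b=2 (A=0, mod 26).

The inverse of 9 mod 26 is 3, since 9·3=27≡1. Apply D(y)=3·(y−2) mod 26:
V(21): 3·(21−2)=57≡5 → F
Y(24): 3·(24−2)=66≡14 → O
Q(16): 3·(16−2)=42≡16 → Q
N(13): 3·(13−2)=33≡7 → H
V(21): 3·(21−2)=57≡5 → F
Y(24): 3·(24−2)=66≡14 → O
H(7): 3·(7−2)=15 → P
M(12): 3·(12−2)=30≡4 → E
T(19): 3·(19−2)=51≡25 → Z

FOQHFOPEZ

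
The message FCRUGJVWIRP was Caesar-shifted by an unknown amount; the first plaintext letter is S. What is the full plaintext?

From the crib: F(5)−S(18)=-13≡13, so the shift is 13.
Subtract 13 from each ciphertext letter:
F(5): 5−13=-8≡18 → S
C(2): 2−13=-11≡15 → P
R(17): 17−13=4 → E
U(20): 20−13=7 → H
G(6): 6−13=-7≡19 → T
J(9): 9−13=-4≡22 → W
V(21): 21−13=8 → I
W(22): 22−13=9 → J
I(8): 8−13=-5≡21 → V
R(17): 17−13=4 → E
P(15): 15−13=2 → C

SPEHTWIJVEC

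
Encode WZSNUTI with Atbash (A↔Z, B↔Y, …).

DAHMFGR

W(22) → D(3)
Z(25) → A(0)
S(18) → H(7)
N(13) → M(12)
U(20) → F(5)
T(19) → G(6)
I(8) → R(17)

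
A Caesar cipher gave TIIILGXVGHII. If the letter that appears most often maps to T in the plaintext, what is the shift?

The most frequent ciphertext letter is I (appears 5 times).
I is position 8; T is position 19.
Shift = -11≡15.

15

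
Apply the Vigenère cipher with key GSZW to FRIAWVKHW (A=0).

LJHWCNJDC

Repeat the key across the message: GSZWGSZWG
F(5)+G(6): 11 → L
R(17)+S(18): 35≡9 → J
I(8)+Z(25): 33≡7 → H
A(0)+W(22): 22 → W
W(22)+G(6): 28≡2 → C
V(21)+S(18): 39≡13 → N
K(10)+Z(25): 35≡9 → J
H(7)+W(22): 29≡3 → D
W(22)+G(6): 28≡2 → C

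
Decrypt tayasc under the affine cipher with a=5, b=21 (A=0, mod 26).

The inverse of 5 mod 26 is 21, since 5·21=105≡1. Apply D(y)=21·(y−21) mod 26:
t(19): 21·(19−21)=-42≡10 → k
a(0): 21·(0−21)=-441≡1 → b
y(24): 21·(24−21)=63≡11 → l
a(0): 21·(0−21)=-441≡1 → b
s(18): 21·(18−21)=-63≡15 → p
c(2): 21·(2−21)=-399≡17 → r

kblbpr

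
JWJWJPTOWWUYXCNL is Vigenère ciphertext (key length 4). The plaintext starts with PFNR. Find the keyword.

Subtract each crib letter from the matching ciphertext letter (mod 26):
J(9)−P(15)=-6≡20 → U
W(22)−F(5)=17 → R
J(9)−N(13)=-4≡22 → W
W(22)−R(17)=5 → F

URWF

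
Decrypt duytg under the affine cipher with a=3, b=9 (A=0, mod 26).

The inverse of 3 mod 26 is 9, since 3·9=27≡1. Apply D(y)=9·(y−9) mod 26:
d(3): 9·(3−9)=-54≡24 → y
u(20): 9·(20−9)=99≡21 → v
y(24): 9·(24−9)=135≡5 → f
t(19): 9·(19−9)=90≡12 → m
g(6): 9·(6−9)=-27≡25 → z

yvfmz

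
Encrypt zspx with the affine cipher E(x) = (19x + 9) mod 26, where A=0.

qnie

z(25): 19·25+9=484≡16 → q
s(18): 19·18+9=351≡13 → n
p(15): 19·15+9=294≡8 → i
x(23): 19·23+9=446≡4 → e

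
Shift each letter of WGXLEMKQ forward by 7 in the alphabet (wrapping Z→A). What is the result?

DNESLTRX

W(22): 22+7=29≡3 → D
G(6): 6+7=13 → N
X(23): 23+7=30≡4 → E
L(11): 11+7=18 → S
E(4): 4+7=11 → L
M(12): 12+7=19 → T
K(10): 10+7=17 → R
Q(16): 16+7=23 → X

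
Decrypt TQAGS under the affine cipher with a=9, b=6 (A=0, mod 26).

NEIAK

The inverse of 9 mod 26 is 3, since 9·3=27≡1. Apply D(y)=3·(y−6) mod 26:
T(19): 3·(19−6)=39≡13 → N
Q(16): 3·(16−6)=30≡4 → E
A(0): 3·(0−6)=-18≡8 → I
G(6): 3·(6−6)=0 → A
S(18): 3·(18−6)=36≡10 → K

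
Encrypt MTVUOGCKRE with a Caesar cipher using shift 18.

ELNMGYUCJW

M(12): 12+18=30≡4 → E
T(19): 19+18=37≡11 → L
V(21): 21+18=39≡13 → N
U(20): 20+18=38≡12 → M
O(14): 14+18=32≡6 → G
G(6): 6+18=24 → Y
C(2): 2+18=20 → U
K(10): 10+18=28≡2 → C
R(17): 17+18=35≡9 → J
E(4): 4+18=22 → W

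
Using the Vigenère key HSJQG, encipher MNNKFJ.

TFWALQ

Repeat the key across the message: HSJQGH
M(12)+H(7): 19 → T
N(13)+S(18): 31≡5 → F
N(13)+J(9): 22 → W
K(10)+Q(16): 26≡0 → A
F(5)+G(6): 11 → L
J(9)+H(7): 16 → Q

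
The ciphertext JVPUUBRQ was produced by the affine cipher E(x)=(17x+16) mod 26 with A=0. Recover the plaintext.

VLDOOTXA

The inverse of 17 mod 26 is 23, since 17·23=391≡1. Apply D(y)=23·(y−16) mod 26:
J(9): 23·(9−16)=-161≡21 → V
V(21): 23·(21−16)=115≡11 → L
P(15): 23·(15−16)=-23≡3 → D
U(20): 23·(20−16)=92≡14 → O
U(20): 23·(20−16)=92≡14 → O
B(1): 23·(1−16)=-345≡19 → T
R(17): 23·(17−16)=23 → X
Q(16): 23·(16−16)=0 → A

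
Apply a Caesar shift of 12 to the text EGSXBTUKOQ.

QSEJNFGWAC

E(4): 4+12=16 → Q
G(6): 6+12=18 → S
S(18): 18+12=30≡4 → E
X(23): 23+12=35≡9 → J
B(1): 1+12=13 → N
T(19): 19+12=31≡5 → F
U(20): 20+12=32≡6 → G
K(10): 10+12=22 → W
O(14): 14+12=26≡0 → A
Q(16): 16+12=28≡2 → C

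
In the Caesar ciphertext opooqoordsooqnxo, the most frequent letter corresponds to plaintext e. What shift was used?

10

The most frequent ciphertext letter is o (appears 8 times).
o is position 14; e is position 4.
Shift = 10.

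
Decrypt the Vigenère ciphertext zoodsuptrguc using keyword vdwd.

elsaxrtqwdyz

Repeat the key across the ciphertext: vdwdvdwdvdwd
z(25)−v(21): 4 → e
o(14)−d(3): 11 → l
o(14)−w(22): -8≡18 → s
d(3)−d(3): 0 → a
s(18)−v(21): -3≡23 → x
u(20)−d(3): 17 → r
p(15)−w(22): -7≡19 → t
t(19)−d(3): 16 → q
r(17)−v(21): -4≡22 → w
g(6)−d(3): 3 → d
u(20)−w(22): -2≡24 → y
c(2)−d(3): -1≡25 → z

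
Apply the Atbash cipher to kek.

k(10) → p(15)
e(4) → v(21)
k(10) → p(15)

pvp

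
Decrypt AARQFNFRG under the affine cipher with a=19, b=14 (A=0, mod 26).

CCHWFPFHQ

The inverse of 19 mod 26 is 11, since 19·11=209≡1. Apply D(y)=11·(y−14) mod 26:
A(0): 11·(0−14)=-154≡2 → C
A(0): 11·(0−14)=-154≡2 → C
R(17): 11·(17−14)=33≡7 → H
Q(16): 11·(16−14)=22 → W
F(5): 11·(5−14)=-99≡5 → F
N(13): 11·(13−14)=-11≡15 → P
F(5): 11·(5−14)=-99≡5 → F
R(17): 11·(17−14)=33≡7 → H
G(6): 11·(6−14)=-88≡16 → Q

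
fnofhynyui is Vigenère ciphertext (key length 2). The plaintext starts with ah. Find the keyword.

fg

Subtract each crib letter from the matching ciphertext letter (mod 26):
f(5)−a(0)=5 → f
n(13)−h(7)=6 → g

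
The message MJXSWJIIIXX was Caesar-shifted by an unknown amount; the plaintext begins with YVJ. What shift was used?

From the crib: M(12)−Y(24)=-12≡14, so the shift is 14.

14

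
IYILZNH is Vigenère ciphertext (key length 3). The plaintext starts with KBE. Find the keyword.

Subtract each crib letter from the matching ciphertext letter (mod 26):
I(8)−K(10)=-2≡24 → Y
Y(24)−B(1)=23 → X
I(8)−E(4)=4 → E

YXE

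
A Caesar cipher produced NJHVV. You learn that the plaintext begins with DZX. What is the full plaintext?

DZXLL

From the crib: N(13)−D(3)=10, so the shift is 10.
Subtract 10 from each ciphertext letter:
N(13): 13−10=3 → D
J(9): 9−10=-1≡25 → Z
H(7): 7−10=-3≡23 → X
V(21): 21−10=11 → L
V(21): 21−10=11 → L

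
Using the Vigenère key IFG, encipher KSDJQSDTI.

Repeat the key across the message: IFGIFGIFG
K(10)+I(8): 18 → S
S(18)+F(5): 23 → X
D(3)+G(6): 9 → J
J(9)+I(8): 17 → R
Q(16)+F(5): 21 → V
S(18)+G(6): 24 → Y
D(3)+I(8): 11 → L
T(19)+F(5): 24 → Y
I(8)+G(6): 14 → O

SXJRVYLYO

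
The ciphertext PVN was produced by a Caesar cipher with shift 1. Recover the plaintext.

OUM

P(15): 15−1=14 → O
V(21): 21−1=20 → U
N(13): 13−1=12 → M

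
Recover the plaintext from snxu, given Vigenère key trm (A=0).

zwlb

Repeat the key across the ciphertext: trmt
s(18)−t(19): -1≡25 → z
n(13)−r(17): -4≡22 → w
x(23)−m(12): 11 → l
u(20)−t(19): 1 → b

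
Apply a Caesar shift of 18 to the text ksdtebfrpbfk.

k(10): 10+18=28≡2 → c
s(18): 18+18=36≡10 → k
d(3): 3+18=21 → v
t(19): 19+18=37≡11 → l
e(4): 4+18=22 → w
b(1): 1+18=19 → t
f(5): 5+18=23 → x
r(17): 17+18=35≡9 → j
p(15): 15+18=33≡7 → h
b(1): 1+18=19 → t
f(5): 5+18=23 → x
k(10): 10+18=28≡2 → c

ckvlwtxjhtxc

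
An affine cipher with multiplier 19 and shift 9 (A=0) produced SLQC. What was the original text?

The inverse of 19 mod 26 is 11, since 19·11=209≡1. Apply D(y)=11·(y−9) mod 26:
S(18): 11·(18−9)=99≡21 → V
L(11): 11·(11−9)=22 → W
Q(16): 11·(16−9)=77≡25 → Z
C(2): 11·(2−9)=-77≡1 → B

VWZB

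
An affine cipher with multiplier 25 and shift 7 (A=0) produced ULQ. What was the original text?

The inverse of 25 mod 26 is 25, since 25·25=625≡1. Apply D(y)=25·(y−7) mod 26:
U(20): 25·(20−7)=325≡13 → N
L(11): 25·(11−7)=100≡22 → W
Q(16): 25·(16−7)=225≡17 → R

NWR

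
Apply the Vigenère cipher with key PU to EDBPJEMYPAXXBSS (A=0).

TXQJYYBSEUMRQMH

Repeat the key across the message: PUPUPUPUPUPUPUP
E(4)+P(15): 19 → T
D(3)+U(20): 23 → X
B(1)+P(15): 16 → Q
P(15)+U(20): 35≡9 → J
J(9)+P(15): 24 → Y
E(4)+U(20): 24 → Y
M(12)+P(15): 27≡1 → B
Y(24)+U(20): 44≡18 → S
P(15)+P(15): 30≡4 → E
A(0)+U(20): 20 → U
X(23)+P(15): 38≡12 → M
X(23)+U(20): 43≡17 → R
B(1)+P(15): 16 → Q
S(18)+U(20): 38≡12 → M
S(18)+P(15): 33≡7 → H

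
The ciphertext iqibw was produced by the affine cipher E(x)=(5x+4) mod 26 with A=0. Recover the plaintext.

gsgpo

The inverse of 5 mod 26 is 21, since 5·21=105≡1. Apply D(y)=21·(y−4) mod 26:
i(8): 21·(8−4)=84≡6 → g
q(16): 21·(16−4)=252≡18 → s
i(8): 21·(8−4)=84≡6 → g
b(1): 21·(1−4)=-63≡15 → p
w(22): 21·(22−4)=378≡14 → o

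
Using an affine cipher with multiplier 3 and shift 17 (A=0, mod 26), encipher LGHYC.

YJMLX

L(11): 3·11+17=50≡24 → Y
G(6): 3·6+17=35≡9 → J
H(7): 3·7+17=38≡12 → M
Y(24): 3·24+17=89≡11 → L
C(2): 3·2+17=23 → X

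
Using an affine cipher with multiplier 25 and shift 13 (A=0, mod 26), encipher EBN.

E(4): 25·4+13=113≡9 → J
B(1): 25·1+13=38≡12 → M
N(13): 25·13+13=338≡0 → A

JMA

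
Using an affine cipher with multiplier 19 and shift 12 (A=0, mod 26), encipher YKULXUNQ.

AUCNHCZE

Y(24): 19·24+12=468≡0 → A
K(10): 19·10+12=202≡20 → U
U(20): 19·20+12=392≡2 → C
L(11): 19·11+12=221≡13 → N
X(23): 19·23+12=449≡7 → H
U(20): 19·20+12=392≡2 → C
N(13): 19·13+12=259≡25 → Z
Q(16): 19·16+12=316≡4 → E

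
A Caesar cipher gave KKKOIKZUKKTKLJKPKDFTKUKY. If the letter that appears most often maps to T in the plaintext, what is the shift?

17

The most frequent ciphertext letter is K (appears 11 times).
K is position 10; T is position 19.
Shift = -9≡17.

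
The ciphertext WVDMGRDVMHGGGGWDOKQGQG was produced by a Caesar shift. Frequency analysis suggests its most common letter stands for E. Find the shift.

2

The most frequent ciphertext letter is G (appears 7 times).
G is position 6; E is position 4.
Shift = 2.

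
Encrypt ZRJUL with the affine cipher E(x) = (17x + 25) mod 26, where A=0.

Z(25): 17·25+25=450≡8 → I
R(17): 17·17+25=314≡2 → C
J(9): 17·9+25=178≡22 → W
U(20): 17·20+25=365≡1 → B
L(11): 17·11+25=212≡4 → E

ICWBE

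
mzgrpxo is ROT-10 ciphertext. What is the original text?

cpwhfne

m(12): 12−10=2 → c
z(25): 25−10=15 → p
g(6): 6−10=-4≡22 → w
r(17): 17−10=7 → h
p(15): 15−10=5 → f
x(23): 23−10=13 → n
o(14): 14−10=4 → e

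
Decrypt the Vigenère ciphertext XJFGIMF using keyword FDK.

SGVBFCA

Repeat the key across the ciphertext: FDKFDKF
X(23)−F(5): 18 → S
J(9)−D(3): 6 → G
F(5)−K(10): -5≡21 → V
G(6)−F(5): 1 → B
I(8)−D(3): 5 → F
M(12)−K(10): 2 → C
F(5)−F(5): 0 → A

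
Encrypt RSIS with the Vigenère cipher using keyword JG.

Repeat the key across the message: JGJG
R(17)+J(9): 26≡0 → A
S(18)+G(6): 24 → Y
I(8)+J(9): 17 → R
S(18)+G(6): 24 → Y

AYRY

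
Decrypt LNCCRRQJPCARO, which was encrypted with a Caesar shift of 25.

L(11): 11−25=-14≡12 → M
N(13): 13−25=-12≡14 → O
C(2): 2−25=-23≡3 → D
C(2): 2−25=-23≡3 → D
R(17): 17−25=-8≡18 → S
R(17): 17−25=-8≡18 → S
Q(16): 16−25=-9≡17 → R
J(9): 9−25=-16≡10 → K
P(15): 15−25=-10≡16 → Q
C(2): 2−25=-23≡3 → D
A(0): 0−25=-25≡1 → B
R(17): 17−25=-8≡18 → S
O(14): 14−25=-11≡15 → P

MODDSSRKQDBSP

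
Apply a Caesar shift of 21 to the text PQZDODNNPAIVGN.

KLUYJYIIKVDQBI

P(15): 15+21=36≡10 → K
Q(16): 16+21=37≡11 → L
Z(25): 25+21=46≡20 → U
D(3): 3+21=24 → Y
O(14): 14+21=35≡9 → J
D(3): 3+21=24 → Y
N(13): 13+21=34≡8 → I
N(13): 13+21=34≡8 → I
P(15): 15+21=36≡10 → K
A(0): 0+21=21 → V
I(8): 8+21=29≡3 → D
V(21): 21+21=42≡16 → Q
G(6): 6+21=27≡1 → B
N(13): 13+21=34≡8 → I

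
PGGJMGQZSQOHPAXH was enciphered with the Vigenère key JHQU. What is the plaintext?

GZQPDZAFJJYNGTHN

Repeat the key across the ciphertext: JHQUJHQUJHQUJHQU
P(15)−J(9): 6 → G
G(6)−H(7): -1≡25 → Z
G(6)−Q(16): -10≡16 → Q
J(9)−U(20): -11≡15 → P
M(12)−J(9): 3 → D
G(6)−H(7): -1≡25 → Z
Q(16)−Q(16): 0 → A
Z(25)−U(20): 5 → F
S(18)−J(9): 9 → J
Q(16)−H(7): 9 → J
O(14)−Q(16): -2≡24 → Y
H(7)−U(20): -13≡13 → N
P(15)−J(9): 6 → G
A(0)−H(7): -7≡19 → T
X(23)−Q(16): 7 → H
H(7)−U(20): -13≡13 → N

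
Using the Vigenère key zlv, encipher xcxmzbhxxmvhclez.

wnslkwgislgcbwzy

Repeat the key across the message: zlvzlvzlvzlvzlvz
x(23)+z(25): 48≡22 → w
c(2)+l(11): 13 → n
x(23)+v(21): 44≡18 → s
m(12)+z(25): 37≡11 → l
z(25)+l(11): 36≡10 → k
b(1)+v(21): 22 → w
h(7)+z(25): 32≡6 → g
x(23)+l(11): 34≡8 → i
x(23)+v(21): 44≡18 → s
m(12)+z(25): 37≡11 → l
v(21)+l(11): 32≡6 → g
h(7)+v(21): 28≡2 → c
c(2)+z(25): 27≡1 → b
l(11)+l(11): 22 → w
e(4)+v(21): 25 → z
z(25)+z(25): 50≡24 → y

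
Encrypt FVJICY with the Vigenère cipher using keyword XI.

Repeat the key across the message: XIXIXI
F(5)+X(23): 28≡2 → C
V(21)+I(8): 29≡3 → D
J(9)+X(23): 32≡6 → G
I(8)+I(8): 16 → Q
C(2)+X(23): 25 → Z
Y(24)+I(8): 32≡6 → G

CDGQZG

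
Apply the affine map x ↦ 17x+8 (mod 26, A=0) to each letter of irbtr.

olztl

i(8): 17·8+8=144≡14 → o
r(17): 17·17+8=297≡11 → l
b(1): 17·1+8=25 → z
t(19): 17·19+8=331≡19 → t
r(17): 17·17+8=297≡11 → l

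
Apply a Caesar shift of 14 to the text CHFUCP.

QVTIQD

C(2): 2+14=16 → Q
H(7): 7+14=21 → V
F(5): 5+14=19 → T
U(20): 20+14=34≡8 → I
C(2): 2+14=16 → Q
P(15): 15+14=29≡3 → D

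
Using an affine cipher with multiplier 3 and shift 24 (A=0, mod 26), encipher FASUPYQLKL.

F(5): 3·5+24=39≡13 → N
A(0): 3·0+24=24 → Y
S(18): 3·18+24=78≡0 → A
U(20): 3·20+24=84≡6 → G
P(15): 3·15+24=69≡17 → R
Y(24): 3·24+24=96≡18 → S
Q(16): 3·16+24=72≡20 → U
L(11): 3·11+24=57≡5 → F
K(10): 3·10+24=54≡2 → C
L(11): 3·11+24=57≡5 → F

NYAGRSUFCF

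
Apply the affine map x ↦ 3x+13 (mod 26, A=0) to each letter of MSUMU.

M(12): 3·12+13=49≡23 → X
S(18): 3·18+13=67≡15 → P
U(20): 3·20+13=73≡21 → V
M(12): 3·12+13=49≡23 → X
U(20): 3·20+13=73≡21 → V

XPVXV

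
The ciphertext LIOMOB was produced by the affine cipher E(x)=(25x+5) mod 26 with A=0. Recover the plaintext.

UXRTRE

The inverse of 25 mod 26 is 25, since 25·25=625≡1. Apply D(y)=25·(y−5) mod 26:
L(11): 25·(11−5)=150≡20 → U
I(8): 25·(8−5)=75≡23 → X
O(14): 25·(14−5)=225≡17 → R
M(12): 25·(12−5)=175≡19 → T
O(14): 25·(14−5)=225≡17 → R
B(1): 25·(1−5)=-100≡4 → E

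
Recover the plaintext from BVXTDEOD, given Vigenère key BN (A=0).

AIWGCRNQ

Repeat the key across the ciphertext: BNBNBNBN
B(1)−B(1): 0 → A
V(21)−N(13): 8 → I
X(23)−B(1): 22 → W
T(19)−N(13): 6 → G
D(3)−B(1): 2 → C
E(4)−N(13): -9≡17 → R
O(14)−B(1): 13 → N
D(3)−N(13): -10≡16 → Q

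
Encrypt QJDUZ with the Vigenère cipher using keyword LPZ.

BYCFO

Repeat the key across the message: LPZLP
Q(16)+L(11): 27≡1 → B
J(9)+P(15): 24 → Y
D(3)+Z(25): 28≡2 → C
U(20)+L(11): 31≡5 → F
Z(25)+P(15): 40≡14 → O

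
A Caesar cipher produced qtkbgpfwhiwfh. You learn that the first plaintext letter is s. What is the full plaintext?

From the crib: q(16)−s(18)=-2≡24, so the shift is 24.
Subtract 24 from each ciphertext letter:
q(16): 16−24=-8≡18 → s
t(19): 19−24=-5≡21 → v
k(10): 10−24=-14≡12 → m
b(1): 1−24=-23≡3 → d
g(6): 6−24=-18≡8 → i
p(15): 15−24=-9≡17 → r
f(5): 5−24=-19≡7 → h
w(22): 22−24=-2≡24 → y
h(7): 7−24=-17≡9 → j
i(8): 8−24=-16≡10 → k
w(22): 22−24=-2≡24 → y
f(5): 5−24=-19≡7 → h
h(7): 7−24=-17≡9 → j

svmdirhyjkyhj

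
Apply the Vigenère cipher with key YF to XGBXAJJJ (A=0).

Repeat the key across the message: YFYFYFYF
X(23)+Y(24): 47≡21 → V
G(6)+F(5): 11 → L
B(1)+Y(24): 25 → Z
X(23)+F(5): 28≡2 → C
A(0)+Y(24): 24 → Y
J(9)+F(5): 14 → O
J(9)+Y(24): 33≡7 → H
J(9)+F(5): 14 → O

VLZCYOHO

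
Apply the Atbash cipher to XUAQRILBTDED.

X(23) → C(2)
U(20) → F(5)
A(0) → Z(25)
Q(16) → J(9)
R(17) → I(8)
I(8) → R(17)
L(11) → O(14)
B(1) → Y(24)
T(19) → G(6)
D(3) → W(22)
E(4) → V(21)
D(3) → W(22)

CFZJIROYGWVW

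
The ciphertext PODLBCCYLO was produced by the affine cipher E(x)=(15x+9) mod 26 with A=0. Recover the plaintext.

The inverse of 15 mod 26 is 7, since 15·7=105≡1. Apply D(y)=7·(y−9) mod 26:
P(15): 7·(15−9)=42≡16 → Q
O(14): 7·(14−9)=35≡9 → J
D(3): 7·(3−9)=-42≡10 → K
L(11): 7·(11−9)=14 → O
B(1): 7·(1−9)=-56≡22 → W
C(2): 7·(2−9)=-49≡3 → D
C(2): 7·(2−9)=-49≡3 → D
Y(24): 7·(24−9)=105≡1 → B
L(11): 7·(11−9)=14 → O
O(14): 7·(14−9)=35≡9 → J

QJKOWDDBOJ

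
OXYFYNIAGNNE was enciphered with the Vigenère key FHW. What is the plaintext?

Repeat the key across the ciphertext: FHWFHWFHWFHW
O(14)−F(5): 9 → J
X(23)−H(7): 16 → Q
Y(24)−W(22): 2 → C
F(5)−F(5): 0 → A
Y(24)−H(7): 17 → R
N(13)−W(22): -9≡17 → R
I(8)−F(5): 3 → D
A(0)−H(7): -7≡19 → T
G(6)−W(22): -16≡10 → K
N(13)−F(5): 8 → I
N(13)−H(7): 6 → G
E(4)−W(22): -18≡8 → I

JQCARRDTKIGI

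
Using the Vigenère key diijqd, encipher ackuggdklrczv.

dksdwjgstascy

Repeat the key across the message: diijqddiijqdd
a(0)+d(3): 3 → d
c(2)+i(8): 10 → k
k(10)+i(8): 18 → s
u(20)+j(9): 29≡3 → d
g(6)+q(16): 22 → w
g(6)+d(3): 9 → j
d(3)+d(3): 6 → g
k(10)+i(8): 18 → s
l(11)+i(8): 19 → t
r(17)+j(9): 26≡0 → a
c(2)+q(16): 18 → s
z(25)+d(3): 28≡2 → c
v(21)+d(3): 24 → y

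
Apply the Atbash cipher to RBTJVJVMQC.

R(17) → I(8)
B(1) → Y(24)
T(19) → G(6)
J(9) → Q(16)
V(21) → E(4)
J(9) → Q(16)
V(21) → E(4)
M(12) → N(13)
Q(16) → J(9)
C(2) → X(23)

IYGQEQENJX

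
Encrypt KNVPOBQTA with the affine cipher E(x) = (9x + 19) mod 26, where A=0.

K(10): 9·10+19=109≡5 → F
N(13): 9·13+19=136≡6 → G
V(21): 9·21+19=208≡0 → A
P(15): 9·15+19=154≡24 → Y
O(14): 9·14+19=145≡15 → P
B(1): 9·1+19=28≡2 → C
Q(16): 9·16+19=163≡7 → H
T(19): 9·19+19=190≡8 → I
A(0): 9·0+19=19 → T

FGAYPCHIT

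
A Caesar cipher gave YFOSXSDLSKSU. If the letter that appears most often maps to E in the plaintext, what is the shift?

The most frequent ciphertext letter is S (appears 4 times).
S is position 18; E is position 4.
Shift = 14.

14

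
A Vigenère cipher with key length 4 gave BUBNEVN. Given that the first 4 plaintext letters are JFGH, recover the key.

Subtract each crib letter from the matching ciphertext letter (mod 26):
B(1)−J(9)=-8≡18 → S
U(20)−F(5)=15 → P
B(1)−G(6)=-5≡21 → V
N(13)−H(7)=6 → G

SPVG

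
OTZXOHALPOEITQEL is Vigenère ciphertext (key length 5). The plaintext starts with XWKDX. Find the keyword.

RXPUR

Subtract each crib letter from the matching ciphertext letter (mod 26):
O(14)−X(23)=-9≡17 → R
T(19)−W(22)=-3≡23 → X
Z(25)−K(10)=15 → P
X(23)−D(3)=20 → U
O(14)−X(23)=-9≡17 → R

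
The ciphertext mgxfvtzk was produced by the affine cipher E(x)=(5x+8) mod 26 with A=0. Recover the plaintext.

gkdpnxtq

The inverse of 5 mod 26 is 21, since 5·21=105≡1. Apply D(y)=21·(y−8) mod 26:
m(12): 21·(12−8)=84≡6 → g
g(6): 21·(6−8)=-42≡10 → k
x(23): 21·(23−8)=315≡3 → d
f(5): 21·(5−8)=-63≡15 → p
v(21): 21·(21−8)=273≡13 → n
t(19): 21·(19−8)=231≡23 → x
z(25): 21·(25−8)=357≡19 → t
k(10): 21·(10−8)=42≡16 → q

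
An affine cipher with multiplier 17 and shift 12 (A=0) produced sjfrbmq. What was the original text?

ijvlhao

The inverse of 17 mod 26 is 23, since 17·23=391≡1. Apply D(y)=23·(y−12) mod 26:
s(18): 23·(18−12)=138≡8 → i
j(9): 23·(9−12)=-69≡9 → j
f(5): 23·(5−12)=-161≡21 → v
r(17): 23·(17−12)=115≡11 → l
b(1): 23·(1−12)=-253≡7 → h
m(12): 23·(12−12)=0 → a
q(16): 23·(16−12)=92≡14 → o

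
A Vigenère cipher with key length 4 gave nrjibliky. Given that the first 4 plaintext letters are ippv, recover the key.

Subtract each crib letter from the matching ciphertext letter (mod 26):
n(13)−i(8)=5 → f
r(17)−p(15)=2 → c
j(9)−p(15)=-6≡20 → u
i(8)−v(21)=-13≡13 → n

fcun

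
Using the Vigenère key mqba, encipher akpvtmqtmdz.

Repeat the key across the message: mqbamqbamqb
a(0)+m(12): 12 → m
k(10)+q(16): 26≡0 → a
p(15)+b(1): 16 → q
v(21)+a(0): 21 → v
t(19)+m(12): 31≡5 → f
m(12)+q(16): 28≡2 → c
q(16)+b(1): 17 → r
t(19)+a(0): 19 → t
m(12)+m(12): 24 → y
d(3)+q(16): 19 → t
z(25)+b(1): 26≡0 → a

maqvfcrtyta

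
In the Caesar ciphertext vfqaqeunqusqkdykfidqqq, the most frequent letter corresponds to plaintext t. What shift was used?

23

The most frequent ciphertext letter is q (appears 7 times).
q is position 16; t is position 19.
Shift = -3≡23.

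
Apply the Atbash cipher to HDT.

SWG

H(7) → S(18)
D(3) → W(22)
T(19) → G(6)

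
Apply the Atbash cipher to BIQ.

YRJ

B(1) → Y(24)
I(8) → R(17)
Q(16) → J(9)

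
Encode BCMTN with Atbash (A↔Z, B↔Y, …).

B(1) → Y(24)
C(2) → X(23)
M(12) → N(13)
T(19) → G(6)
N(13) → M(12)

YXNGM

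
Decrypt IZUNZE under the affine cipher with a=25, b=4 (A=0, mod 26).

WFKRFA

The inverse of 25 mod 26 is 25, since 25·25=625≡1. Apply D(y)=25·(y−4) mod 26:
I(8): 25·(8−4)=100≡22 → W
Z(25): 25·(25−4)=525≡5 → F
U(20): 25·(20−4)=400≡10 → K
N(13): 25·(13−4)=225≡17 → R
Z(25): 25·(25−4)=525≡5 → F
E(4): 25·(4−4)=0 → A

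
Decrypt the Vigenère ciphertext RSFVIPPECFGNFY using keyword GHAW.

Repeat the key across the ciphertext: GHAWGHAWGHAWGH
R(17)−G(6): 11 → L
S(18)−H(7): 11 → L
F(5)−A(0): 5 → F
V(21)−W(22): -1≡25 → Z
I(8)−G(6): 2 → C
P(15)−H(7): 8 → I
P(15)−A(0): 15 → P
E(4)−W(22): -18≡8 → I
C(2)−G(6): -4≡22 → W
F(5)−H(7): -2≡24 → Y
G(6)−A(0): 6 → G
N(13)−W(22): -9≡17 → R
F(5)−G(6): -1≡25 → Z
Y(24)−H(7): 17 → R

LLFZCIPIWYGRZR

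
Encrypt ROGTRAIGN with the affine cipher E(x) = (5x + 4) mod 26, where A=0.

LWIVLESIR

R(17): 5·17+4=89≡11 → L
O(14): 5·14+4=74≡22 → W
G(6): 5·6+4=34≡8 → I
T(19): 5·19+4=99≡21 → V
R(17): 5·17+4=89≡11 → L
A(0): 5·0+4=4 → E
I(8): 5·8+4=44≡18 → S
G(6): 5·6+4=34≡8 → I
N(13): 5·13+4=69≡17 → R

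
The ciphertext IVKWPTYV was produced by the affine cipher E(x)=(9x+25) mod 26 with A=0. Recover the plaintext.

BOHRWIXO

The inverse of 9 mod 26 is 3, since 9·3=27≡1. Apply D(y)=3·(y−25) mod 26:
I(8): 3·(8−25)=-51≡1 → B
V(21): 3·(21−25)=-12≡14 → O
K(10): 3·(10−25)=-45≡7 → H
W(22): 3·(22−25)=-9≡17 → R
P(15): 3·(15−25)=-30≡22 → W
T(19): 3·(19−25)=-18≡8 → I
Y(24): 3·(24−25)=-3≡23 → X
V(21): 3·(21−25)=-12≡14 → O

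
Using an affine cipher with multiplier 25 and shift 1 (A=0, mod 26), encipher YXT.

Y(24): 25·24+1=601≡3 → D
X(23): 25·23+1=576≡4 → E
T(19): 25·19+1=476≡8 → I

DEI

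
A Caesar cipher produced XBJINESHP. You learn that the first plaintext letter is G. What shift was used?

17

From the crib: X(23)−G(6)=17, so the shift is 17.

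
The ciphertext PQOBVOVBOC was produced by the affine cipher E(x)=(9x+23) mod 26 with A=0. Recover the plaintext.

CFZMUZUMZP

The inverse of 9 mod 26 is 3, since 9·3=27≡1. Apply D(y)=3·(y−23) mod 26:
P(15): 3·(15−23)=-24≡2 → C
Q(16): 3·(16−23)=-21≡5 → F
O(14): 3·(14−23)=-27≡25 → Z
B(1): 3·(1−23)=-66≡12 → M
V(21): 3·(21−23)=-6≡20 → U
O(14): 3·(14−23)=-27≡25 → Z
V(21): 3·(21−23)=-6≡20 → U
B(1): 3·(1−23)=-66≡12 → M
O(14): 3·(14−23)=-27≡25 → Z
C(2): 3·(2−23)=-63≡15 → P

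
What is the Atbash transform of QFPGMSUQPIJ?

JUKTNHFJKRQ

Q(16) → J(9)
F(5) → U(20)
P(15) → K(10)
G(6) → T(19)
M(12) → N(13)
S(18) → H(7)
U(20) → F(5)
Q(16) → J(9)
P(15) → K(10)
I(8) → R(17)
J(9) → Q(16)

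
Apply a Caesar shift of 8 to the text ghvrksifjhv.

opdzsaqnrpd

g(6): 6+8=14 → o
h(7): 7+8=15 → p
v(21): 21+8=29≡3 → d
r(17): 17+8=25 → z
k(10): 10+8=18 → s
s(18): 18+8=26≡0 → a
i(8): 8+8=16 → q
f(5): 5+8=13 → n
j(9): 9+8=17 → r
h(7): 7+8=15 → p
v(21): 21+8=29≡3 → d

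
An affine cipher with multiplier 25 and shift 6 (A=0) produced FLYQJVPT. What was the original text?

The inverse of 25 mod 26 is 25, since 25·25=625≡1. Apply D(y)=25·(y−6) mod 26:
F(5): 25·(5−6)=-25≡1 → B
L(11): 25·(11−6)=125≡21 → V
Y(24): 25·(24−6)=450≡8 → I
Q(16): 25·(16−6)=250≡16 → Q
J(9): 25·(9−6)=75≡23 → X
V(21): 25·(21−6)=375≡11 → L
P(15): 25·(15−6)=225≡17 → R
T(19): 25·(19−6)=325≡13 → N

BVIQXLRN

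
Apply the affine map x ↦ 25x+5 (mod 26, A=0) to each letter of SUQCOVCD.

NLPDRKDC

S(18): 25·18+5=455≡13 → N
U(20): 25·20+5=505≡11 → L
Q(16): 25·16+5=405≡15 → P
C(2): 25·2+5=55≡3 → D
O(14): 25·14+5=355≡17 → R
V(21): 25·21+5=530≡10 → K
C(2): 25·2+5=55≡3 → D
D(3): 25·3+5=80≡2 → C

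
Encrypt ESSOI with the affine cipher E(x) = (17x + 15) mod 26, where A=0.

FJJTV

E(4): 17·4+15=83≡5 → F
S(18): 17·18+15=321≡9 → J
S(18): 17·18+15=321≡9 → J
O(14): 17·14+15=253≡19 → T
I(8): 17·8+15=151≡21 → V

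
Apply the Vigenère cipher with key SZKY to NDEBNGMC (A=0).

Repeat the key across the message: SZKYSZKY
N(13)+S(18): 31≡5 → F
D(3)+Z(25): 28≡2 → C
E(4)+K(10): 14 → O
B(1)+Y(24): 25 → Z
N(13)+S(18): 31≡5 → F
G(6)+Z(25): 31≡5 → F
M(12)+K(10): 22 → W
C(2)+Y(24): 26≡0 → A

FCOZFFWA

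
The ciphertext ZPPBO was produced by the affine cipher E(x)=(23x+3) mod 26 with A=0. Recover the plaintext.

The inverse of 23 mod 26 is 17, since 23·17=391≡1. Apply D(y)=17·(y−3) mod 26:
Z(25): 17·(25−3)=374≡10 → K
P(15): 17·(15−3)=204≡22 → W
P(15): 17·(15−3)=204≡22 → W
B(1): 17·(1−3)=-34≡18 → S
O(14): 17·(14−3)=187≡5 → F

KWWSF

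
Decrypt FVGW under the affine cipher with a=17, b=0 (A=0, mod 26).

The inverse of 17 mod 26 is 23, since 17·23=391≡1. Apply D(y)=23·(y−0) mod 26:
F(5): 23·(5−0)=115≡11 → L
V(21): 23·(21−0)=483≡15 → P
G(6): 23·(6−0)=138≡8 → I
W(22): 23·(22−0)=506≡12 → M

LPIM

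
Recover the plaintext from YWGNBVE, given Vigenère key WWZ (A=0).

CAHRFWI

Repeat the key across the ciphertext: WWZWWZW
Y(24)−W(22): 2 → C
W(22)−W(22): 0 → A
G(6)−Z(25): -19≡7 → H
N(13)−W(22): -9≡17 → R
B(1)−W(22): -21≡5 → F
V(21)−Z(25): -4≡22 → W
E(4)−W(22): -18≡8 → I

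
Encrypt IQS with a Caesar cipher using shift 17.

ZHJ

I(8): 8+17=25 → Z
Q(16): 16+17=33≡7 → H
S(18): 18+17=35≡9 → J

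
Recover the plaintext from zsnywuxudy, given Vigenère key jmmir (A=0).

qgbqfllivh

Repeat the key across the ciphertext: jmmirjmmir
z(25)−j(9): 16 → q
s(18)−m(12): 6 → g
n(13)−m(12): 1 → b
y(24)−i(8): 16 → q
w(22)−r(17): 5 → f
u(20)−j(9): 11 → l
x(23)−m(12): 11 → l
u(20)−m(12): 8 → i
d(3)−i(8): -5≡21 → v
y(24)−r(17): 7 → h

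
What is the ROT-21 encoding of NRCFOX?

N(13): 13+21=34≡8 → I
R(17): 17+21=38≡12 → M
C(2): 2+21=23 → X
F(5): 5+21=26≡0 → A
O(14): 14+21=35≡9 → J
X(23): 23+21=44≡18 → S

IMXAJS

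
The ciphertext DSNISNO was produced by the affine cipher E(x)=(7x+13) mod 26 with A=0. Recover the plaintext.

GXADXAP

The inverse of 7 mod 26 is 15, since 7·15=105≡1. Apply D(y)=15·(y−13) mod 26:
D(3): 15·(3−13)=-150≡6 → G
S(18): 15·(18−13)=75≡23 → X
N(13): 15·(13−13)=0 → A
I(8): 15·(8−13)=-75≡3 → D
S(18): 15·(18−13)=75≡23 → X
N(13): 15·(13−13)=0 → A
O(14): 15·(14−13)=15 → P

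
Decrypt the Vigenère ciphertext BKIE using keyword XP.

Repeat the key across the ciphertext: XPXP
B(1)−X(23): -22≡4 → E
K(10)−P(15): -5≡21 → V
I(8)−X(23): -15≡11 → L
E(4)−P(15): -11≡15 → P

EVLP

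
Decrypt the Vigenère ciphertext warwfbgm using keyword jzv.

nbwnggxn

Repeat the key across the ciphertext: jzvjzvjz
w(22)−j(9): 13 → n
a(0)−z(25): -25≡1 → b
r(17)−v(21): -4≡22 → w
w(22)−j(9): 13 → n
f(5)−z(25): -20≡6 → g
b(1)−v(21): -20≡6 → g
g(6)−j(9): -3≡23 → x
m(12)−z(25): -13≡13 → n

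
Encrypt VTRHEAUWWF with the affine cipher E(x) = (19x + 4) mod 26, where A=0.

NBPHCEUGGV

V(21): 19·21+4=403≡13 → N
T(19): 19·19+4=365≡1 → B
R(17): 19·17+4=327≡15 → P
H(7): 19·7+4=137≡7 → H
E(4): 19·4+4=80≡2 → C
A(0): 19·0+4=4 → E
U(20): 19·20+4=384≡20 → U
W(22): 19·22+4=422≡6 → G
W(22): 19·22+4=422≡6 → G
F(5): 19·5+4=99≡21 → V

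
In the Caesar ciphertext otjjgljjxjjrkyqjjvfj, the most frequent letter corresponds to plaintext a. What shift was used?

The most frequent ciphertext letter is j (appears 9 times).
j is position 9; a is position 0.
Shift = 9.

9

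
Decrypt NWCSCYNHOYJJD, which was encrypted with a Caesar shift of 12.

BKQGQMBVCMXXR

N(13): 13−12=1 → B
W(22): 22−12=10 → K
C(2): 2−12=-10≡16 → Q
S(18): 18−12=6 → G
C(2): 2−12=-10≡16 → Q
Y(24): 24−12=12 → M
N(13): 13−12=1 → B
H(7): 7−12=-5≡21 → V
O(14): 14−12=2 → C
Y(24): 24−12=12 → M
J(9): 9−12=-3≡23 → X
J(9): 9−12=-3≡23 → X
D(3): 3−12=-9≡17 → R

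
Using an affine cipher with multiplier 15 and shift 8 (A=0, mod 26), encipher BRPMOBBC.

XDZGKXXM

B(1): 15·1+8=23 → X
R(17): 15·17+8=263≡3 → D
P(15): 15·15+8=233≡25 → Z
M(12): 15·12+8=188≡6 → G
O(14): 15·14+8=218≡10 → K
B(1): 15·1+8=23 → X
B(1): 15·1+8=23 → X
C(2): 15·2+8=38≡12 → M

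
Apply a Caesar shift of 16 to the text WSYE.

MIOU

W(22): 22+16=38≡12 → M
S(18): 18+16=34≡8 → I
Y(24): 24+16=40≡14 → O
E(4): 4+16=20 → U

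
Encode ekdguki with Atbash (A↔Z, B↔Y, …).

vpwtfpr

e(4) → v(21)
k(10) → p(15)
d(3) → w(22)
g(6) → t(19)
u(20) → f(5)
k(10) → p(15)
i(8) → r(17)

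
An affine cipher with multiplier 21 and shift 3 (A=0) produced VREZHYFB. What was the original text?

The inverse of 21 mod 26 is 5, since 21·5=105≡1. Apply D(y)=5·(y−3) mod 26:
V(21): 5·(21−3)=90≡12 → M
R(17): 5·(17−3)=70≡18 → S
E(4): 5·(4−3)=5 → F
Z(25): 5·(25−3)=110≡6 → G
H(7): 5·(7−3)=20 → U
Y(24): 5·(24−3)=105≡1 → B
F(5): 5·(5−3)=10 → K
B(1): 5·(1−3)=-10≡16 → Q

MSFGUBKQ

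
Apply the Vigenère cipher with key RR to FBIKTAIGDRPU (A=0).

Repeat the key across the message: RRRRRRRRRRRR
F(5)+R(17): 22 → W
B(1)+R(17): 18 → S
I(8)+R(17): 25 → Z
K(10)+R(17): 27≡1 → B
T(19)+R(17): 36≡10 → K
A(0)+R(17): 17 → R
I(8)+R(17): 25 → Z
G(6)+R(17): 23 → X
D(3)+R(17): 20 → U
R(17)+R(17): 34≡8 → I
P(15)+R(17): 32≡6 → G
U(20)+R(17): 37≡11 → L

WSZBKRZXUIGL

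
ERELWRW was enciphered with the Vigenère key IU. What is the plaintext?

WXWROXO

Repeat the key across the ciphertext: IUIUIUI
E(4)−I(8): -4≡22 → W
R(17)−U(20): -3≡23 → X
E(4)−I(8): -4≡22 → W
L(11)−U(20): -9≡17 → R
W(22)−I(8): 14 → O
R(17)−U(20): -3≡23 → X
W(22)−I(8): 14 → O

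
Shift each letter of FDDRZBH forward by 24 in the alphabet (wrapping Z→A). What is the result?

DBBPXZF

F(5): 5+24=29≡3 → D
D(3): 3+24=27≡1 → B
D(3): 3+24=27≡1 → B
R(17): 17+24=41≡15 → P
Z(25): 25+24=49≡23 → X
B(1): 1+24=25 → Z
H(7): 7+24=31≡5 → F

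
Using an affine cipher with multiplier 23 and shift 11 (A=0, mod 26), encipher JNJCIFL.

KYKFNWE

J(9): 23·9+11=218≡10 → K
N(13): 23·13+11=310≡24 → Y
J(9): 23·9+11=218≡10 → K
C(2): 23·2+11=57≡5 → F
I(8): 23·8+11=195≡13 → N
F(5): 23·5+11=126≡22 → W
L(11): 23·11+11=264≡4 → E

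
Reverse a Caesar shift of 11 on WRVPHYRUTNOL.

W(22): 22−11=11 → L
R(17): 17−11=6 → G
V(21): 21−11=10 → K
P(15): 15−11=4 → E
H(7): 7−11=-4≡22 → W
Y(24): 24−11=13 → N
R(17): 17−11=6 → G
U(20): 20−11=9 → J
T(19): 19−11=8 → I
N(13): 13−11=2 → C
O(14): 14−11=3 → D
L(11): 11−11=0 → A

LGKEWNGJICDA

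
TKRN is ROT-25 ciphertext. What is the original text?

ULSO

T(19): 19−25=-6≡20 → U
K(10): 10−25=-15≡11 → L
R(17): 17−25=-8≡18 → S
N(13): 13−25=-12≡14 → O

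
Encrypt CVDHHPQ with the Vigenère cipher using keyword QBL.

SWOXIAG

Repeat the key across the message: QBLQBLQ
C(2)+Q(16): 18 → S
V(21)+B(1): 22 → W
D(3)+L(11): 14 → O
H(7)+Q(16): 23 → X
H(7)+B(1): 8 → I
P(15)+L(11): 26≡0 → A
Q(16)+Q(16): 32≡6 → G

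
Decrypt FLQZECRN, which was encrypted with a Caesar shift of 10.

F(5): 5−10=-5≡21 → V
L(11): 11−10=1 → B
Q(16): 16−10=6 → G
Z(25): 25−10=15 → P
E(4): 4−10=-6≡20 → U
C(2): 2−10=-8≡18 → S
R(17): 17−10=7 → H
N(13): 13−10=3 → D

VBGPUSHD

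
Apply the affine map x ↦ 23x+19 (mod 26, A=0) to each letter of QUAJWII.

XLTSFVV

Q(16): 23·16+19=387≡23 → X
U(20): 23·20+19=479≡11 → L
A(0): 23·0+19=19 → T
J(9): 23·9+19=226≡18 → S
W(22): 23·22+19=525≡5 → F
I(8): 23·8+19=203≡21 → V
I(8): 23·8+19=203≡21 → V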